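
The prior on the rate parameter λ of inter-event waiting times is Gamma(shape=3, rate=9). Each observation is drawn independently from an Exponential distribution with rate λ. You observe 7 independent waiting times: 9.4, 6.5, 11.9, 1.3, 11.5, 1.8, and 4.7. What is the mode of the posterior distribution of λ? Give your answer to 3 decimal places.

The Exponential(rate=λ) likelihood is ∝ λ^n e^(−λΣtᵢ). Here n = 7 and Σtᵢ = 9.4 + 6.5 + 11.9 + 1.3 + 11.5 + 1.8 + 4.7 = 47.1.
Posterior ∝ λ^2e^(−9λ) · λ^7e^(−47.1λ) = λ^9e^(−56.1λ), i.e. Gamma(10, 56.1).
Mode = (a−1)/b = 9/56.1 ≈ 0.160.

λ̂_MAP = 0.160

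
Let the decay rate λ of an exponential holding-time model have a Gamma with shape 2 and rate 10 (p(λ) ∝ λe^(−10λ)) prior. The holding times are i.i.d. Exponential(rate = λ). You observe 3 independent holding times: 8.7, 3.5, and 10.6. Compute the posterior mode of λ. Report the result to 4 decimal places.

The Exponential(rate=λ) likelihood is ∝ λ^n e^(−λΣtᵢ). Here n = 3 and Σtᵢ = 8.7 + 3.5 + 10.6 = 22.8.
Posterior ∝ λe^(−10λ) · λ^3e^(−22.8λ) = λ^4e^(−32.8λ), i.e. Gamma(5, 32.8).
Mode = (a−1)/b = 4/32.8 ≈ 0.1220.

λ̂_MAP = 0.1220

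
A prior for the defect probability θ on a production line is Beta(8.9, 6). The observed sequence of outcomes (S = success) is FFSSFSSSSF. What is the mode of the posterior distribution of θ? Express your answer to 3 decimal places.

Prior: Beta(8.9, 6).
Data: 6 successes in 10 trials (from the sequence). The binomial likelihood contributes θ^6(1−θ)^4, so the posterior is Beta(8.9+6, 6+4) = Beta(14.9, 10).
For Beta(a, b) with a, b > 1 the mode is (a−1)/(a+b−2) = 13.9/22.9 ≈ 0.607.

θ̂_MAP = 0.607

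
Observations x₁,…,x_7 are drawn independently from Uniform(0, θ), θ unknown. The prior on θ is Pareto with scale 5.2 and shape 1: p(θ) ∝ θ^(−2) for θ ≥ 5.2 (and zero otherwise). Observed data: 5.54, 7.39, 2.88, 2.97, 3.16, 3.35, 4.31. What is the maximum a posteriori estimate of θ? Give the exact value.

The Uniform(0, θ) likelihood is θ^(−n) for θ ≥ max(xᵢ), zero otherwise. Here max(xᵢ) = 7.39.
Posterior ∝ θ^(−2) · θ^(−7) = θ^(−9) on θ ≥ max(5.2, 7.39) = 7.39.
This density is strictly decreasing in θ, so the posterior mode lies at the lower boundary of the support.

θ̂_MAP = 7.39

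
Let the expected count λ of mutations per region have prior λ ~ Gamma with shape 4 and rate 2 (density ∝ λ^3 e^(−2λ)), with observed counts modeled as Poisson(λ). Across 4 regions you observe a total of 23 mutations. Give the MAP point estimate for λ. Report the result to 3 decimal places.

Σxᵢ = 23, n = 4.
Posterior ∝ λ^3e^(−2λ) · λ^23e^(−4λ) = λ^26e^(−6λ), i.e. Gamma(shape=27, rate=6).
The mode of a Gamma(a, b) with a ≥ 1 (shape–rate) is (a−1)/b = 26/6 ≈ 4.333.

λ̂_MAP = 4.333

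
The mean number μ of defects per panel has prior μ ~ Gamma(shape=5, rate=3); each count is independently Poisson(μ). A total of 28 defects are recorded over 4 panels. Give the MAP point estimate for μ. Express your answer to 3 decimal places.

μ̂_MAP = 4.571

Σxᵢ = 28, n = 4.
Posterior ∝ μ^4e^(−3μ) · μ^28e^(−4μ) = μ^32e^(−7μ), i.e. Gamma(shape=33, rate=7).
The mode of a Gamma(a, b) with a ≥ 1 (shape–rate) is (a−1)/b = 32/7 ≈ 4.571.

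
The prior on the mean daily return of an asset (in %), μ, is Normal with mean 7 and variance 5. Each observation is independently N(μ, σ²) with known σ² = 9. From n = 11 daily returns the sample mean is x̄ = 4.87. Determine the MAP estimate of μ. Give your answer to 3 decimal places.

μ̂_MAP = 5.170

n = 11, x̄ = 4.87.
For a Normal prior and Normal likelihood with known variance, the posterior is Normal; its mode equals its mean, the precision-weighted average.
Prior precision 1/σ₀² = 1/5 = 0.2; data precision n/σ² = 11/9.
μ̂ = (0.2·7 + (11/9)·4.87) / (0.2 + 11/9) = (6617/900)/(64/45) = 5.16953125 ≈ 5.170.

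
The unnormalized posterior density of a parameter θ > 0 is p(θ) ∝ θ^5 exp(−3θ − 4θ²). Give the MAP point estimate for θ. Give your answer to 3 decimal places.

θ̂_MAP = 0.625

ℓ'(θ) = 5/θ − 3 − 8θ. Setting this to zero and multiplying by θ: 8θ² + 3θ − 5 = 0.
θ = (−3 + √(3² + 4·8·5)) / (2·8) = (−3 + √169) / 16 = (−3 + 13)/16 = 5/8.
ℓ''(θ) = −5/θ² − 8 < 0, confirming a maximum.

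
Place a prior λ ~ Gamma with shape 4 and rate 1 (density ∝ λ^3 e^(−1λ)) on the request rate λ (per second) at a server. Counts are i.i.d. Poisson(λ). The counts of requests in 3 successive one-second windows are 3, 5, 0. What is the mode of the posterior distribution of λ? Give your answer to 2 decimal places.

λ̂_MAP = 2.75

Σxᵢ = 3+5+0 = 8, with n = 3.
Posterior ∝ λ^3e^(−1λ) · λ^8e^(−3λ) = λ^11e^(−4λ), i.e. Gamma(shape=12, rate=4).
The mode of a Gamma(a, b) with a ≥ 1 (shape–rate) is (a−1)/b = 11/4 ≈ 2.75.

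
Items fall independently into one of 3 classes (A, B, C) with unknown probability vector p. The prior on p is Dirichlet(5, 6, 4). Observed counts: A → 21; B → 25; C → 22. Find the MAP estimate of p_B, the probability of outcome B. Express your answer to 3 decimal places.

MAP estimate of p_B = 0.375

The posterior is Dirichlet(αᵢ + nᵢ) = Dirichlet(26, 31, 26).
For a Dirichlet(a₁,…,a_K) with all aᵢ > 1, the mode has j-th component (aⱼ − 1)/(Σaᵢ − K).
Here Σaᵢ = 83 and K = 3, so p_B = (31 − 1)/(83 − 3) = 30/80 ≈ 0.375.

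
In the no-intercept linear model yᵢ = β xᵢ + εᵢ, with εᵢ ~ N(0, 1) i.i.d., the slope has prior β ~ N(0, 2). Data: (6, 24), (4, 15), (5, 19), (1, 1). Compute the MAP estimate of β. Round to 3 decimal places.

β̂_MAP = 3.822

log p(β | y) = −Σ(yᵢ − βxᵢ)²/(2·1) − β²/(2·2) + const.
Setting the derivative to zero: Σxᵢ(yᵢ − βxᵢ)/1 − β/2 = 0, so β = Σxᵢyᵢ / (Σxᵢ² + σ²/τ²).
Σxᵢyᵢ = 6·24 + 4·15 + 5·19 + 1·1 = 300; Σxᵢ² = 78; σ²/τ² = 0.5.
β̂_MAP = 300 / (78 + 0.5) = 300/78.5 ≈ 3.822.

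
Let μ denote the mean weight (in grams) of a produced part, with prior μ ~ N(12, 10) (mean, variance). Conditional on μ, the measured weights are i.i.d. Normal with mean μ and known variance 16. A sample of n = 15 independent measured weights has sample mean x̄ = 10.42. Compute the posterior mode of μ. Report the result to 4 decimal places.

n = 15, x̄ = 10.42.
For a Normal prior and Normal likelihood with known variance, the posterior is Normal; its mode equals its mean, the precision-weighted average.
Prior precision 1/σ₀² = 1/10 = 0.1; data precision n/σ² = 15/16 = 0.9375.
μ̂ = (0.1·12 + 0.9375·10.42) / (0.1 + 0.9375) = 10.96875/1.0375 = 1755/166 ≈ 10.5723.

μ̂_MAP = 10.5723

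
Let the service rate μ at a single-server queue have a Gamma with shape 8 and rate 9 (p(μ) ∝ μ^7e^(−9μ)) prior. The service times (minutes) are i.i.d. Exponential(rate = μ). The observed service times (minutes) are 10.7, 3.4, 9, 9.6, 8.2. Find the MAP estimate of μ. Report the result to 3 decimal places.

The Exponential(rate=μ) likelihood is ∝ μ^n e^(−μΣtᵢ). Here n = 5 and Σtᵢ = 10.7 + 3.4 + 9 + 9.6 + 8.2 = 40.9.
Posterior ∝ μ^7e^(−9μ) · μ^5e^(−40.9μ) = μ^12e^(−49.9μ), i.e. Gamma(13, 49.9).
Mode = (a−1)/b = 12/49.9 ≈ 0.240.

μ̂_MAP = 0.240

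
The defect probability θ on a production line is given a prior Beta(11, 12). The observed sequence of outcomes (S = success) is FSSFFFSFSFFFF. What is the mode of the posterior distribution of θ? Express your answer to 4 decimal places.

θ̂_MAP = 0.4118

Prior: Beta(11, 12).
Data: 4 successes in 13 trials (from the sequence). The binomial likelihood contributes θ^4(1−θ)^9, so the posterior is Beta(11+4, 12+9) = Beta(15, 21).
For Beta(a, b) with a, b > 1 the mode is (a−1)/(a+b−2) = 14/34 ≈ 0.4118.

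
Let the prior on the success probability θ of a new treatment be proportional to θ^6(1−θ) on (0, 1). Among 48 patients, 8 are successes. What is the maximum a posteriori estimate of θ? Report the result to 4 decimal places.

The prior density ∝ θ^6(1−θ)^1 is the kernel of Beta(7, 2).
Data: 8 successes in 48 trials. The binomial likelihood contributes θ^8(1−θ)^40, so the posterior is Beta(7+8, 2+40) = Beta(15, 42).
For Beta(a, b) with a, b > 1 the mode is (a−1)/(a+b−2) = 14/55 ≈ 0.2545.

θ̂_MAP = 0.2545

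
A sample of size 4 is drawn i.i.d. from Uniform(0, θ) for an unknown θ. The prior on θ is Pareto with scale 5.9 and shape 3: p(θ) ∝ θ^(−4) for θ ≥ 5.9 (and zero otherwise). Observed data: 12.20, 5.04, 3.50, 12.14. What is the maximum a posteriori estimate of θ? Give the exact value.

The Uniform(0, θ) likelihood is θ^(−n) for θ ≥ max(xᵢ), zero otherwise. Here max(xᵢ) = 12.20.
Posterior ∝ θ^(−4) · θ^(−4) = θ^(−8) on θ ≥ max(5.9, 12.20) = 12.20.
This density is strictly decreasing in θ, so the posterior mode lies at the lower boundary of the support.

θ̂_MAP = 12.20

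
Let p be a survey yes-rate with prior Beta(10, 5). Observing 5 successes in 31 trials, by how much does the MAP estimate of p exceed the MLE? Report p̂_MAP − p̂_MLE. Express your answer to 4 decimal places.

Posterior is Beta(15, 31); MAP = (15−1)/(46−2) = 14/44 ≈ 0.31818.
MLE ignores the prior: p̂_MLE = k/n = 5/31 ≈ 0.16129.
Difference = 14/44 − 5/31 = 107/682 ≈ 0.1569.

MAP − MLE = 0.1569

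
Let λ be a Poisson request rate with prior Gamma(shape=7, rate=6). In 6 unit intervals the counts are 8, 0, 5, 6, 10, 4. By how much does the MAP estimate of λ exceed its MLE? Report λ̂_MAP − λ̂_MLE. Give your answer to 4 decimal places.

Σxᵢ = 33. Posterior is Gamma(40, 12); MAP = (40−1)/12 = 39/12 ≈ 3.25000.
MLE = x̄ = 33/6 ≈ 5.50000.
Difference = 39/12 − 33/6 = -9/4 ≈ -2.2500.

MAP − MLE = -2.2500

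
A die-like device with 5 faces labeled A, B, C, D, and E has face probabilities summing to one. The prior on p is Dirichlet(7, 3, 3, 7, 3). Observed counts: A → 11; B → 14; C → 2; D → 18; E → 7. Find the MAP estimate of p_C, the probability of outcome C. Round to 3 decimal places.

MAP estimate of p_C = 0.057

The posterior is Dirichlet(αᵢ + nᵢ) = Dirichlet(18, 17, 5, 25, 10).
For a Dirichlet(a₁,…,a_K) with all aᵢ > 1, the mode has j-th component (aⱼ − 1)/(Σaᵢ − K).
Here Σaᵢ = 75 and K = 5, so p_C = (5 − 1)/(75 − 5) = 4/70 ≈ 0.057.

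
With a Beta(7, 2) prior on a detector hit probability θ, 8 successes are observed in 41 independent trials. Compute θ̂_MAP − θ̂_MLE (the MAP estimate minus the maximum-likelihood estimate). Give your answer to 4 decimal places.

Posterior is Beta(15, 35); MAP = (15−1)/(50−2) = 14/48 ≈ 0.29167.
MLE ignores the prior: θ̂_MLE = k/n = 8/41 ≈ 0.19512.
Difference = 14/48 − 8/41 = 95/984 ≈ 0.0965.

MAP − MLE = 0.0965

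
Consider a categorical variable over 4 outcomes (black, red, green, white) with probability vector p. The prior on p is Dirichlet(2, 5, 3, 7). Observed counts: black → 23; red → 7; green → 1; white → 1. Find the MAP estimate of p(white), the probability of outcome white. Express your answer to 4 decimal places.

The posterior is Dirichlet(αᵢ + nᵢ) = Dirichlet(25, 12, 4, 8).
For a Dirichlet(a₁,…,a_K) with all aᵢ > 1, the mode has j-th component (aⱼ − 1)/(Σaᵢ − K).
Here Σaᵢ = 49 and K = 4, so p(white) = (8 − 1)/(49 − 4) = 7/45 ≈ 0.1556.

MAP estimate of p(white) = 0.1556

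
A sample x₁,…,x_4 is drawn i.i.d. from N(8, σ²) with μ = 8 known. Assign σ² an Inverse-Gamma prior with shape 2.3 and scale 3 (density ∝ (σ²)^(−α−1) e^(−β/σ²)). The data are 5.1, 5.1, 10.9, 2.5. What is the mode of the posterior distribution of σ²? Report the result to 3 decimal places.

Sum of squared deviations about the known mean: SS = (5.1−8)² + (5.1−8)² + (10.9−8)² + (2.5−8)² = 55.48.
The Normal likelihood contributes (σ²)^(−n/2) exp(−SS/(2σ²)), so the posterior is Inverse-Gamma(α + n/2, β + SS/2) = Inverse-Gamma(4.3, 30.74).
The mode of Inverse-Gamma(a, b) is b/(a+1) = 30.74/5.3 ≈ 5.800.

σ̂²_MAP = 5.800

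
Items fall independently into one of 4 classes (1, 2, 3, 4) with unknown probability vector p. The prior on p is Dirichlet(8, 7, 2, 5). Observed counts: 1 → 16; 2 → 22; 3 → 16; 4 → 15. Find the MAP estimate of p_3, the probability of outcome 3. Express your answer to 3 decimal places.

MAP estimate: 0.195

The posterior is Dirichlet(αᵢ + nᵢ) = Dirichlet(24, 29, 18, 20).
For a Dirichlet(a₁,…,a_K) with all aᵢ > 1, the mode has j-th component (aⱼ − 1)/(Σaᵢ − K).
Here Σaᵢ = 91 and K = 4, so p_3 = (18 − 1)/(91 − 4) = 17/87 ≈ 0.195.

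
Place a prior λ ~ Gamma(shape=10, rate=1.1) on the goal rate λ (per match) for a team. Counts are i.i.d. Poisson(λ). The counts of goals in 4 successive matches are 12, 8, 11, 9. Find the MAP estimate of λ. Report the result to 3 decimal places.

λ̂_MAP = 9.608

Σxᵢ = 12+8+11+9 = 40, with n = 4.
Posterior ∝ λ^9e^(−1.1λ) · λ^40e^(−4λ) = λ^49e^(−5.1λ), i.e. Gamma(shape=50, rate=5.1).
The mode of a Gamma(a, b) with a ≥ 1 (shape–rate) is (a−1)/b = 49/5.1 ≈ 9.608.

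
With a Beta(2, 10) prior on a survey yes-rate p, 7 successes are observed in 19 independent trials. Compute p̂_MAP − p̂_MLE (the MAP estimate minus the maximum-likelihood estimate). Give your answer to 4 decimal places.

MAP − MLE = -0.0926

Posterior is Beta(9, 22); MAP = (9−1)/(31−2) = 8/29 ≈ 0.27586.
MLE ignores the prior: p̂_MLE = k/n = 7/19 ≈ 0.36842.
Difference = 8/29 − 7/19 = -51/551 ≈ -0.0926.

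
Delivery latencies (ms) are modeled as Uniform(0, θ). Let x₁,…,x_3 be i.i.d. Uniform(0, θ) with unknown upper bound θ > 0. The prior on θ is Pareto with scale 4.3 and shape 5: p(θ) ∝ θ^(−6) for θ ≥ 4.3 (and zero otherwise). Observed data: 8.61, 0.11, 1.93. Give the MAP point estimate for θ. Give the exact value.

θ̂_MAP = 8.61

The Uniform(0, θ) likelihood is θ^(−n) for θ ≥ max(xᵢ), zero otherwise. Here max(xᵢ) = 8.61.
Posterior ∝ θ^(−6) · θ^(−3) = θ^(−9) on θ ≥ max(4.3, 8.61) = 8.61.
This density is strictly decreasing in θ, so the posterior mode lies at the lower boundary of the support.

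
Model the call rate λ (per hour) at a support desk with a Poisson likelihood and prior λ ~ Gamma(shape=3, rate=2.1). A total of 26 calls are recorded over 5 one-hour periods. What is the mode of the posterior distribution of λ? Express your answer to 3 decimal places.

λ̂_MAP = 3.944

Σxᵢ = 26, n = 5.
Posterior ∝ λ^2e^(−2.1λ) · λ^26e^(−5λ) = λ^28e^(−7.1λ), i.e. Gamma(shape=29, rate=7.1).
The mode of a Gamma(a, b) with a ≥ 1 (shape–rate) is (a−1)/b = 28/7.1 ≈ 3.944.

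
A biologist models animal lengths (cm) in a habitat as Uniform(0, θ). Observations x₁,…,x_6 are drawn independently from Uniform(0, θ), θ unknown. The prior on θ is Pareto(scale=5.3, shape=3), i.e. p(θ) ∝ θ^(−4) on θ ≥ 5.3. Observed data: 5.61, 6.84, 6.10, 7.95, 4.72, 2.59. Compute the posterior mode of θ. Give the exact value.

θ̂_MAP = 7.95

The Uniform(0, θ) likelihood is θ^(−n) for θ ≥ max(xᵢ), zero otherwise. Here max(xᵢ) = 7.95.
Posterior ∝ θ^(−4) · θ^(−6) = θ^(−10) on θ ≥ max(5.3, 7.95) = 7.95.
This density is strictly decreasing in θ, so the posterior mode lies at the lower boundary of the support.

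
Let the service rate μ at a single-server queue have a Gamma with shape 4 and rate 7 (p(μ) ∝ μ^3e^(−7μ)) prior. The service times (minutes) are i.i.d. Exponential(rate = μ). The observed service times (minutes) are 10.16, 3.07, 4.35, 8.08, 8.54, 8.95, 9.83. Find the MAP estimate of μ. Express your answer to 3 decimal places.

The Exponential(rate=μ) likelihood is ∝ μ^n e^(−μΣtᵢ). Here n = 7 and Σtᵢ = 10.16 + 3.07 + 4.35 + 8.08 + 8.54 + 8.95 + 9.83 = 52.98.
Posterior ∝ μ^3e^(−7μ) · μ^7e^(−52.98μ) = μ^10e^(−59.98μ), i.e. Gamma(11, 59.98).
Mode = (a−1)/b = 10/59.98 ≈ 0.167.

μ̂_MAP = 0.167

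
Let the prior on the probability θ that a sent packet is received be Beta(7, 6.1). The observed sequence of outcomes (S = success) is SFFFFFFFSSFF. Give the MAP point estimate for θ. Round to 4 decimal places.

θ̂_MAP = 0.3896

Prior: Beta(7, 6.1).
Data: 3 successes in 12 trials (from the sequence). The binomial likelihood contributes θ^3(1−θ)^9, so the posterior is Beta(7+3, 6.1+9) = Beta(10, 15.1).
For Beta(a, b) with a, b > 1 the mode is (a−1)/(a+b−2) = 9/23.1 ≈ 0.3896.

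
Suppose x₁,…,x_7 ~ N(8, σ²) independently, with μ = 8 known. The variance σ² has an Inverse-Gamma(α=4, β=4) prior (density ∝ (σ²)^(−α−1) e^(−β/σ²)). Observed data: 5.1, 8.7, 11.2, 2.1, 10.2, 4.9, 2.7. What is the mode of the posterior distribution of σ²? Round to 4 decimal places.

Sum of squared deviations about the known mean: SS = (5.1−8)² + (8.7−8)² + (11.2−8)² + (2.1−8)² + (10.2−8)² + (4.9−8)² + (2.7−8)² = 96.49.
The Normal likelihood contributes (σ²)^(−n/2) exp(−SS/(2σ²)), so the posterior is Inverse-Gamma(α + n/2, β + SS/2) = Inverse-Gamma(7.5, 52.245).
The mode of Inverse-Gamma(a, b) is b/(a+1) = 52.245/8.5 ≈ 6.1465.

σ̂²_MAP = 6.1465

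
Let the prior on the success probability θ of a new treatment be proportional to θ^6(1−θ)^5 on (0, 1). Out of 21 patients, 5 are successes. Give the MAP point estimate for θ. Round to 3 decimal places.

θ̂_MAP = 0.344

The prior density ∝ θ^6(1−θ)^5 is the kernel of Beta(7, 6).
Data: 5 successes in 21 trials. The binomial likelihood contributes θ^5(1−θ)^16, so the posterior is Beta(7+5, 6+16) = Beta(12, 22).
For Beta(a, b) with a, b > 1 the mode is (a−1)/(a+b−2) = 11/32 ≈ 0.344.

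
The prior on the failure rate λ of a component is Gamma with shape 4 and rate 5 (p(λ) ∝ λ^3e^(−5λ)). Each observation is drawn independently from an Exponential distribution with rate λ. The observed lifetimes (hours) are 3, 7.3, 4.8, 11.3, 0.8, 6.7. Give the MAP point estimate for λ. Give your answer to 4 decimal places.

λ̂_MAP = 0.2314

The Exponential(rate=λ) likelihood is ∝ λ^n e^(−λΣtᵢ). Here n = 6 and Σtᵢ = 3 + 7.3 + 4.8 + 11.3 + 0.8 + 6.7 = 33.9.
Posterior ∝ λ^3e^(−5λ) · λ^6e^(−33.9λ) = λ^9e^(−38.9λ), i.e. Gamma(10, 38.9).
Mode = (a−1)/b = 9/38.9 ≈ 0.2314.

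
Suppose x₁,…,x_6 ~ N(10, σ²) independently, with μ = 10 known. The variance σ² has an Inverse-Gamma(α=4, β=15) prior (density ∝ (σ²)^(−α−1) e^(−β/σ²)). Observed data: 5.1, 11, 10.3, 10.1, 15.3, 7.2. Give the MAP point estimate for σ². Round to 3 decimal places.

Sum of squared deviations about the known mean: SS = (5.1−10)² + (11−10)² + (10.3−10)² + (10.1−10)² + (15.3−10)² + (7.2−10)² = 61.04.
The Normal likelihood contributes (σ²)^(−n/2) exp(−SS/(2σ²)), so the posterior is Inverse-Gamma(α + n/2, β + SS/2) = Inverse-Gamma(7, 45.52).
The mode of Inverse-Gamma(a, b) is b/(a+1) = 45.52/8 ≈ 5.690.

σ̂²_MAP = 5.690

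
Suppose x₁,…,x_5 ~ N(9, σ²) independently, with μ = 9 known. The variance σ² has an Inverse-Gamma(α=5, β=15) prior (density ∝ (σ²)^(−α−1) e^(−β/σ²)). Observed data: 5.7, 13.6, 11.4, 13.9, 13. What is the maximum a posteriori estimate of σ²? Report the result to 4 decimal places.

Sum of squared deviations about the known mean: SS = (5.7−9)² + (13.6−9)² + (11.4−9)² + (13.9−9)² + (13−9)² = 77.82.
The Normal likelihood contributes (σ²)^(−n/2) exp(−SS/(2σ²)), so the posterior is Inverse-Gamma(α + n/2, β + SS/2) = Inverse-Gamma(7.5, 53.91).
The mode of Inverse-Gamma(a, b) is b/(a+1) = 53.91/8.5 ≈ 6.3424.

σ̂²_MAP = 6.3424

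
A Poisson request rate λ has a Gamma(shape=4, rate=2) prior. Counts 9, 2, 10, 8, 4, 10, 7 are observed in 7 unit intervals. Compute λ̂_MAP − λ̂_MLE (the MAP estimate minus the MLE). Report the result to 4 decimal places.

MAP − MLE = -1.2540

Σxᵢ = 50. Posterior is Gamma(54, 9); MAP = (54−1)/9 = 53/9 ≈ 5.88889.
MLE = x̄ = 50/7 ≈ 7.14286.
Difference = 53/9 − 50/7 = -79/63 ≈ -1.2540.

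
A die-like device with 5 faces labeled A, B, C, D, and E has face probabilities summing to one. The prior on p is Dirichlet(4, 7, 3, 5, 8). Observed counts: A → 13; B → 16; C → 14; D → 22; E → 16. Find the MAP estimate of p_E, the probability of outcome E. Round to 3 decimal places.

MAP estimate of p_E = 0.223

The posterior is Dirichlet(αᵢ + nᵢ) = Dirichlet(17, 23, 17, 27, 24).
For a Dirichlet(a₁,…,a_K) with all aᵢ > 1, the mode has j-th component (aⱼ − 1)/(Σaᵢ − K).
Here Σaᵢ = 108 and K = 5, so p_E = (24 − 1)/(108 − 5) = 23/103 ≈ 0.223.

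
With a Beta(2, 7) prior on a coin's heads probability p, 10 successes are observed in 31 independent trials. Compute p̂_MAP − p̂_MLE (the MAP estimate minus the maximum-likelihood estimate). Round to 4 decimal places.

Posterior is Beta(12, 28); MAP = (12−1)/(40−2) = 11/38 ≈ 0.28947.
MLE ignores the prior: p̂_MLE = k/n = 10/31 ≈ 0.32258.
Difference = 11/38 − 10/31 = -39/1178 ≈ -0.0331.

MAP − MLE = -0.0331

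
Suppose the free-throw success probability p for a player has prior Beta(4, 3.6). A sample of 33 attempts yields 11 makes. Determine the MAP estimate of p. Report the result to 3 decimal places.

Prior: Beta(4, 3.6).
Data: 11 successes in 33 trials. The binomial likelihood contributes p^11(1−p)^22, so the posterior is Beta(4+11, 3.6+22) = Beta(15, 25.6).
For Beta(a, b) with a, b > 1 the mode is (a−1)/(a+b−2) = 14/38.6 ≈ 0.363.

p̂_MAP = 0.363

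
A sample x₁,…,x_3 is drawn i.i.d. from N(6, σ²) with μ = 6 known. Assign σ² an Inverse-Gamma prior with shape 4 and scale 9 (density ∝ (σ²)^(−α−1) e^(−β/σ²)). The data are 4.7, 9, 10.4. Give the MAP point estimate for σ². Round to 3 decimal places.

Sum of squared deviations about the known mean: SS = (4.7−6)² + (9−6)² + (10.4−6)² = 30.05.
The Normal likelihood contributes (σ²)^(−n/2) exp(−SS/(2σ²)), so the posterior is Inverse-Gamma(α + n/2, β + SS/2) = Inverse-Gamma(5.5, 24.025).
The mode of Inverse-Gamma(a, b) is b/(a+1) = 24.025/6.5 ≈ 3.696.

σ̂²_MAP = 3.696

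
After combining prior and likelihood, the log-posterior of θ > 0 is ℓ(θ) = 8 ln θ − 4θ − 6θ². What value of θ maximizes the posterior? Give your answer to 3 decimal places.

θ̂_MAP = 0.667

ℓ'(θ) = 8/θ − 4 − 12θ. Setting this to zero and multiplying by θ: 12θ² + 4θ − 8 = 0.
θ = (−4 + √(4² + 4·12·8)) / (2·12) = (−4 + √400) / 24 = (−4 + 20)/24 = 2/3.
ℓ''(θ) = −8/θ² − 12 < 0, confirming a maximum.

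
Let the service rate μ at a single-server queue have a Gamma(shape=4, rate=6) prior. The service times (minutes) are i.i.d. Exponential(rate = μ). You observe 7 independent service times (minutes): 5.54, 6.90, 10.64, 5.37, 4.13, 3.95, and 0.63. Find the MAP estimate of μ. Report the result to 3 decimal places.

μ̂_MAP = 0.232

The Exponential(rate=μ) likelihood is ∝ μ^n e^(−μΣtᵢ). Here n = 7 and Σtᵢ = 5.54 + 6.90 + 10.64 + 5.37 + 4.13 + 3.95 + 0.63 = 37.16.
Posterior ∝ μ^3e^(−6μ) · μ^7e^(−37.16μ) = μ^10e^(−43.16μ), i.e. Gamma(11, 43.16).
Mode = (a−1)/b = 10/43.16 ≈ 0.232.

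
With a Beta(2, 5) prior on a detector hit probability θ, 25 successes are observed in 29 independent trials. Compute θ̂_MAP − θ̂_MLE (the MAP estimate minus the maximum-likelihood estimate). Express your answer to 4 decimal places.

MAP − MLE = -0.0974

Posterior is Beta(27, 9); MAP = (27−1)/(36−2) = 26/34 ≈ 0.76471.
MLE ignores the prior: θ̂_MLE = k/n = 25/29 ≈ 0.86207.
Difference = 26/34 − 25/29 = -48/493 ≈ -0.0974.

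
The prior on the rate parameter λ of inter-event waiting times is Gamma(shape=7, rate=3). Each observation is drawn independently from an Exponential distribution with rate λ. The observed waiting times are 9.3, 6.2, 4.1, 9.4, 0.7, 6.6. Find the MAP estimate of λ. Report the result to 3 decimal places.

λ̂_MAP = 0.305

The Exponential(rate=λ) likelihood is ∝ λ^n e^(−λΣtᵢ). Here n = 6 and Σtᵢ = 9.3 + 6.2 + 4.1 + 9.4 + 0.7 + 6.6 = 36.3.
Posterior ∝ λ^6e^(−3λ) · λ^6e^(−36.3λ) = λ^12e^(−39.3λ), i.e. Gamma(13, 39.3).
Mode = (a−1)/b = 12/39.3 ≈ 0.305.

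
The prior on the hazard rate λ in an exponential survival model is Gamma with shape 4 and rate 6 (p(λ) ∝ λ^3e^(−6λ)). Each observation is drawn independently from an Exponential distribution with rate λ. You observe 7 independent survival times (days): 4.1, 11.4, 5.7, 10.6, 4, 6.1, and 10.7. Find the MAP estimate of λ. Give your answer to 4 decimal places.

λ̂_MAP = 0.1706

The Exponential(rate=λ) likelihood is ∝ λ^n e^(−λΣtᵢ). Here n = 7 and Σtᵢ = 4.1 + 11.4 + 5.7 + 10.6 + 4 + 6.1 + 10.7 = 52.6.
Posterior ∝ λ^3e^(−6λ) · λ^7e^(−52.6λ) = λ^10e^(−58.6λ), i.e. Gamma(11, 58.6).
Mode = (a−1)/b = 10/58.6 ≈ 0.1706.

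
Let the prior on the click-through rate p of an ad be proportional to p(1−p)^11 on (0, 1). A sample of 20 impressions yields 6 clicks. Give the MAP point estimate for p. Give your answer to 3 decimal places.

The prior density ∝ p(1−p)^11 is the kernel of Beta(2, 12).
Data: 6 successes in 20 trials. The binomial likelihood contributes p^6(1−p)^14, so the posterior is Beta(2+6, 12+14) = Beta(8, 26).
For Beta(a, b) with a, b > 1 the mode is (a−1)/(a+b−2) = 7/32 ≈ 0.219.

p̂_MAP = 0.219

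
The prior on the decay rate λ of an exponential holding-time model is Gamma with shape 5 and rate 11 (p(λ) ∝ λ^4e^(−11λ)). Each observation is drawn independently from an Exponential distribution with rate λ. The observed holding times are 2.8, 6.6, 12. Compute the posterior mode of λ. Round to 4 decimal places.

λ̂_MAP = 0.2160

The Exponential(rate=λ) likelihood is ∝ λ^n e^(−λΣtᵢ). Here n = 3 and Σtᵢ = 2.8 + 6.6 + 12 = 21.4.
Posterior ∝ λ^4e^(−11λ) · λ^3e^(−21.4λ) = λ^7e^(−32.4λ), i.e. Gamma(8, 32.4).
Mode = (a−1)/b = 7/32.4 ≈ 0.2160.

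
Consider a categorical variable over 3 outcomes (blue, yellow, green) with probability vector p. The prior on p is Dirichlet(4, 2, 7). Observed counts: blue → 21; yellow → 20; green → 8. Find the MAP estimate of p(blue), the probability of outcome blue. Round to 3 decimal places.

The posterior is Dirichlet(αᵢ + nᵢ) = Dirichlet(25, 22, 15).
For a Dirichlet(a₁,…,a_K) with all aᵢ > 1, the mode has j-th component (aⱼ − 1)/(Σaᵢ − K).
Here Σaᵢ = 62 and K = 3, so p(blue) = (25 − 1)/(62 − 3) = 24/59 ≈ 0.407.

MAP estimate of p(blue) = 0.407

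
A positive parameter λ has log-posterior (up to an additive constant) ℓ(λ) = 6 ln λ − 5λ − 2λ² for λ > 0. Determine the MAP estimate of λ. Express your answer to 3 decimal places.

λ̂_MAP = 0.750

ℓ'(λ) = 6/λ − 5 − 4λ. Setting this to zero and multiplying by λ: 4λ² + 5λ − 6 = 0.
λ = (−5 + √(5² + 4·4·6)) / (2·4) = (−5 + √121) / 8 = (−5 + 11)/8 = 3/4.
ℓ''(λ) = −6/λ² − 4 < 0, confirming a maximum.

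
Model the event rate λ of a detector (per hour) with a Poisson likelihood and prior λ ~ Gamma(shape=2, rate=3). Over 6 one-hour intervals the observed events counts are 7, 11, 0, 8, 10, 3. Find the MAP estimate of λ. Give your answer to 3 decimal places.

λ̂_MAP = 4.444

Σxᵢ = 7+11+0+8+10+3 = 39, with n = 6.
Posterior ∝ λe^(−3λ) · λ^39e^(−6λ) = λ^40e^(−9λ), i.e. Gamma(shape=41, rate=9).
The mode of a Gamma(a, b) with a ≥ 1 (shape–rate) is (a−1)/b = 40/9 ≈ 4.444.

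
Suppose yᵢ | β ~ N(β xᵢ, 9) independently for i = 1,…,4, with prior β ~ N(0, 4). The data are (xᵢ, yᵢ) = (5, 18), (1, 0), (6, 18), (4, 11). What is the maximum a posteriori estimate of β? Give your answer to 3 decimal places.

β̂_MAP = 3.016

log p(β | y) = −Σ(yᵢ − βxᵢ)²/(2·9) − β²/(2·4) + const.
Setting the derivative to zero: Σxᵢ(yᵢ − βxᵢ)/9 − β/4 = 0, so β = Σxᵢyᵢ / (Σxᵢ² + σ²/τ²).
Σxᵢyᵢ = 5·18 + 1·0 + 6·18 + 4·11 = 242; Σxᵢ² = 78; σ²/τ² = 2.25.
β̂_MAP = 242 / (78 + 2.25) = 242/80.25 ≈ 3.016.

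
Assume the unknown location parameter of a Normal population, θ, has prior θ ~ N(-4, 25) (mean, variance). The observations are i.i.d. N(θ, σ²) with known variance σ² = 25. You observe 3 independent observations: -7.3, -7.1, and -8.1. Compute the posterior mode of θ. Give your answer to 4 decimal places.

θ̂_MAP = -6.6250

n = 3; x̄ = ((-7.3) + (-7.1) + (-8.1))/3 = -22.5/3 = -7.5.
For a Normal prior and Normal likelihood with known variance, the posterior is Normal; its mode equals its mean, the precision-weighted average.
Prior precision 1/σ₀² = 1/25 = 0.04; data precision n/σ² = 3/25 = 0.12.
θ̂ = (0.04·(-4) + 0.12·(-7.5)) / (0.04 + 0.12) = (-1.06)/0.16 = -6.6250.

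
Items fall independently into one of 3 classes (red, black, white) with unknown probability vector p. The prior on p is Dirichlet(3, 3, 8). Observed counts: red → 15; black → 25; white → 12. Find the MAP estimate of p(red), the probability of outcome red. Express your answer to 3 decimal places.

MAP estimate of p(red) = 0.270

The posterior is Dirichlet(αᵢ + nᵢ) = Dirichlet(18, 28, 20).
For a Dirichlet(a₁,…,a_K) with all aᵢ > 1, the mode has j-th component (aⱼ − 1)/(Σaᵢ − K).
Here Σaᵢ = 66 and K = 3, so p(red) = (18 − 1)/(66 − 3) = 17/63 ≈ 0.270.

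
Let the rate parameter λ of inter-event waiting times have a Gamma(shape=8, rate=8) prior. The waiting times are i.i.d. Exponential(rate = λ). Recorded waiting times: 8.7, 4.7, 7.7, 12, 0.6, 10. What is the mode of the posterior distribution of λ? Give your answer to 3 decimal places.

The Exponential(rate=λ) likelihood is ∝ λ^n e^(−λΣtᵢ). Here n = 6 and Σtᵢ = 8.7 + 4.7 + 7.7 + 12 + 0.6 + 10 = 43.7.
Posterior ∝ λ^7e^(−8λ) · λ^6e^(−43.7λ) = λ^13e^(−51.7λ), i.e. Gamma(14, 51.7).
Mode = (a−1)/b = 13/51.7 ≈ 0.251.

λ̂_MAP = 0.251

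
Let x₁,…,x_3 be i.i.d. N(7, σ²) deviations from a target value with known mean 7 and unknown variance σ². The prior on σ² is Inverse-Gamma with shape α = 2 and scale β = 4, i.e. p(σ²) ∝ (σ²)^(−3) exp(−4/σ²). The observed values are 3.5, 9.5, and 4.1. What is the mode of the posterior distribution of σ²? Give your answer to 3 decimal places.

Sum of squared deviations about the known mean: SS = (3.5−7)² + (9.5−7)² + (4.1−7)² = 26.91.
The Normal likelihood contributes (σ²)^(−n/2) exp(−SS/(2σ²)), so the posterior is Inverse-Gamma(α + n/2, β + SS/2) = Inverse-Gamma(3.5, 17.455).
The mode of Inverse-Gamma(a, b) is b/(a+1) = 17.455/4.5 ≈ 3.879.

σ̂²_MAP = 3.879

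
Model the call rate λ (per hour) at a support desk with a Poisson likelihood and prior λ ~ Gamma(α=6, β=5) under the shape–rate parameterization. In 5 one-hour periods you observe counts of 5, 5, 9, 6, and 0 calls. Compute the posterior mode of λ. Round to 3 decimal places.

Σxᵢ = 5+5+9+6+0 = 25, with n = 5.
Posterior ∝ λ^5e^(−5λ) · λ^25e^(−5λ) = λ^30e^(−10λ), i.e. Gamma(shape=31, rate=10).
The mode of a Gamma(a, b) with a ≥ 1 (shape–rate) is (a−1)/b = 30/10 ≈ 3.000.

λ̂_MAP = 3.000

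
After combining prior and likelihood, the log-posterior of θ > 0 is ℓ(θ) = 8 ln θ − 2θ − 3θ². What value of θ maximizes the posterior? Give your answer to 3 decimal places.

ℓ'(θ) = 8/θ − 2 − 6θ. Setting this to zero and multiplying by θ: 6θ² + 2θ − 8 = 0.
θ = (−2 + √(2² + 4·6·8)) / (2·6) = (−2 + √196) / 12 = (−2 + 14)/12 = 1.
ℓ''(θ) = −8/θ² − 6 < 0, confirming a maximum.

θ̂_MAP = 1.000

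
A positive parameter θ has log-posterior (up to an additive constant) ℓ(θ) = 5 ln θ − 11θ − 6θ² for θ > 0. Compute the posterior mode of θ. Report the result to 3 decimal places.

θ̂_MAP = 0.333

ℓ'(θ) = 5/θ − 11 − 12θ. Setting this to zero and multiplying by θ: 12θ² + 11θ − 5 = 0.
θ = (−11 + √(11² + 4·12·5)) / (2·12) = (−11 + √361) / 24 = (−11 + 19)/24 = 1/3.
ℓ''(θ) = −5/θ² − 12 < 0, confirming a maximum.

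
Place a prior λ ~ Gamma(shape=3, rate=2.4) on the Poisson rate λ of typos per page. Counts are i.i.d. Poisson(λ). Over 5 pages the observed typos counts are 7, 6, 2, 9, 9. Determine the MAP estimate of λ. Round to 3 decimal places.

Σxᵢ = 7+6+2+9+9 = 33, with n = 5.
Posterior ∝ λ^2e^(−2.4λ) · λ^33e^(−5λ) = λ^35e^(−7.4λ), i.e. Gamma(shape=36, rate=7.4).
The mode of a Gamma(a, b) with a ≥ 1 (shape–rate) is (a−1)/b = 35/7.4 ≈ 4.730.

λ̂_MAP = 4.730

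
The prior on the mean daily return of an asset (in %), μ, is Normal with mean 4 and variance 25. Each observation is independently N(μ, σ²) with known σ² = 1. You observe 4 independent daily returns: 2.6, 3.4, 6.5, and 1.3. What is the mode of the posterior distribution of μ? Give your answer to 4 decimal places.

n = 4; x̄ = (2.6 + 3.4 + 6.5 + 1.3)/4 = 13.8/4 = 3.45.
For a Normal prior and Normal likelihood with known variance, the posterior is Normal; its mode equals its mean, the precision-weighted average.
Prior precision 1/σ₀² = 1/25 = 0.04; data precision n/σ² = 4/1 = 4.
μ̂ = (0.04·4 + 4·3.45) / (0.04 + 4) = 13.96/4.04 = 349/101 ≈ 3.4554.

μ̂_MAP = 3.4554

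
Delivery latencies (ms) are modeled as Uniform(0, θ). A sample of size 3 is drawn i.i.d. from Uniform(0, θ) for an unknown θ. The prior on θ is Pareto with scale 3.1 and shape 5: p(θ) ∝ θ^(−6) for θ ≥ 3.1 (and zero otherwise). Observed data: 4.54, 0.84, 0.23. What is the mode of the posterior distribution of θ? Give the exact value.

The Uniform(0, θ) likelihood is θ^(−n) for θ ≥ max(xᵢ), zero otherwise. Here max(xᵢ) = 4.54.
Posterior ∝ θ^(−6) · θ^(−3) = θ^(−9) on θ ≥ max(3.1, 4.54) = 4.54.
This density is strictly decreasing in θ, so the posterior mode lies at the lower boundary of the support.

θ̂_MAP = 4.54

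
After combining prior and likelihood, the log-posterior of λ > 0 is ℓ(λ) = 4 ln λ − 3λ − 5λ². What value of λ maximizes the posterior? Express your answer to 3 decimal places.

λ̂_MAP = 0.500

ℓ'(λ) = 4/λ − 3 − 10λ. Setting this to zero and multiplying by λ: 10λ² + 3λ − 4 = 0.
λ = (−3 + √(3² + 4·10·4)) / (2·10) = (−3 + √169) / 20 = (−3 + 13)/20 = 1/2.
ℓ''(λ) = −4/λ² − 10 < 0, confirming a maximum.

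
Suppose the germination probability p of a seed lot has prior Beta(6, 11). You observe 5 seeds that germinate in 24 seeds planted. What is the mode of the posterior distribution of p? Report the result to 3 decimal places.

Prior: Beta(6, 11).
Data: 5 successes in 24 trials. The binomial likelihood contributes p^5(1−p)^19, so the posterior is Beta(6+5, 11+19) = Beta(11, 30).
For Beta(a, b) with a, b > 1 the mode is (a−1)/(a+b−2) = 10/39 ≈ 0.256.

p̂_MAP = 0.256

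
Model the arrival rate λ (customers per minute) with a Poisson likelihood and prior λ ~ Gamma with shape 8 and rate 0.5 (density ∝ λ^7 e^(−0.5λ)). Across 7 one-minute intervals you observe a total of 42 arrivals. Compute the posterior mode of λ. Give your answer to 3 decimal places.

Σxᵢ = 42, n = 7.
Posterior ∝ λ^7e^(−0.5λ) · λ^42e^(−7λ) = λ^49e^(−7.5λ), i.e. Gamma(shape=50, rate=7.5).
The mode of a Gamma(a, b) with a ≥ 1 (shape–rate) is (a−1)/b = 49/7.5 ≈ 6.533.

λ̂_MAP = 6.533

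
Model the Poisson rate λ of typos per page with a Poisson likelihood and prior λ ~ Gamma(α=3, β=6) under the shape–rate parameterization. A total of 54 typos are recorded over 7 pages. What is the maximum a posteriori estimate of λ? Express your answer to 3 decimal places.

λ̂_MAP = 4.308

Σxᵢ = 54, n = 7.
Posterior ∝ λ^2e^(−6λ) · λ^54e^(−7λ) = λ^56e^(−13λ), i.e. Gamma(shape=57, rate=13).
The mode of a Gamma(a, b) with a ≥ 1 (shape–rate) is (a−1)/b = 56/13 ≈ 4.308.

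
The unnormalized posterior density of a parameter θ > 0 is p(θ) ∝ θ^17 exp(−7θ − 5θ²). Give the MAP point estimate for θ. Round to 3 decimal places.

ℓ'(θ) = 17/θ − 7 − 10θ. Setting this to zero and multiplying by θ: 10θ² + 7θ − 17 = 0.
θ = (−7 + √(7² + 4·10·17)) / (2·10) = (−7 + √729) / 20 = (−7 + 27)/20 = 1.
ℓ''(θ) = −17/θ² − 10 < 0, confirming a maximum.

θ̂_MAP = 1.000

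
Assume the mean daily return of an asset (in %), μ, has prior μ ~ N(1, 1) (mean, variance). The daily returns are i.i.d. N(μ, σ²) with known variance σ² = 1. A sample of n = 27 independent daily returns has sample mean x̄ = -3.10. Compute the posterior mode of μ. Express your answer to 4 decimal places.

n = 27, x̄ = -3.10.
For a Normal prior and Normal likelihood with known variance, the posterior is Normal; its mode equals its mean, the precision-weighted average.
Prior precision 1/σ₀² = 1/1 = 1; data precision n/σ² = 27/1 = 27.
μ̂ = (1·1 + 27·(-3.1)) / (1 + 27) = (-82.7)/28 = -827/280 ≈ -2.9536.

μ̂_MAP = -2.9536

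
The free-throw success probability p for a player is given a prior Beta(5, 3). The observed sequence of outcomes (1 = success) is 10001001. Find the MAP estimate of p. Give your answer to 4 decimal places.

p̂_MAP = 0.5000

Prior: Beta(5, 3).
Data: 3 successes in 8 trials (from the sequence). The binomial likelihood contributes p^3(1−p)^5, so the posterior is Beta(5+3, 3+5) = Beta(8, 8).
For Beta(a, b) with a, b > 1 the mode is (a−1)/(a+b−2) = 7/14 ≈ 0.5000.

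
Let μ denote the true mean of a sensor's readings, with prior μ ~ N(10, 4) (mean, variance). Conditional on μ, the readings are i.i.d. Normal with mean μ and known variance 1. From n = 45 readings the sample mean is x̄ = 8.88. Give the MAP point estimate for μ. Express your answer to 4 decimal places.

n = 45, x̄ = 8.88.
For a Normal prior and Normal likelihood with known variance, the posterior is Normal; its mode equals its mean, the precision-weighted average.
Prior precision 1/σ₀² = 1/4 = 0.25; data precision n/σ² = 45/1 = 45.
μ̂ = (0.25·10 + 45·8.88) / (0.25 + 45) = 402.1/45.25 = 8042/905 ≈ 8.8862.

μ̂_MAP = 8.8862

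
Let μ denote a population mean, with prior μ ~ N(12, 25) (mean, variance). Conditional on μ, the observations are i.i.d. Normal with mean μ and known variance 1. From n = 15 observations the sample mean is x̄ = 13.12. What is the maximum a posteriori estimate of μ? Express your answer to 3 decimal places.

μ̂_MAP = 13.117

n = 15, x̄ = 13.12.
For a Normal prior and Normal likelihood with known variance, the posterior is Normal; its mode equals its mean, the precision-weighted average.
Prior precision 1/σ₀² = 1/25 = 0.04; data precision n/σ² = 15/1 = 15.
μ̂ = (0.04·12 + 15·13.12) / (0.04 + 15) = 197.28/15.04 = 1233/94 ≈ 13.117.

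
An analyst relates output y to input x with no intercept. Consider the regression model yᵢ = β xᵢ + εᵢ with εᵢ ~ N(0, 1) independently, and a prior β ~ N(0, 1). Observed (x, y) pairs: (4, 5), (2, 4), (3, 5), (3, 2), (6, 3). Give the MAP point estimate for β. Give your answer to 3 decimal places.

β̂_MAP = 0.893

log p(β | y) = −Σ(yᵢ − βxᵢ)²/(2·1) − β²/(2·1) + const.
Setting the derivative to zero: Σxᵢ(yᵢ − βxᵢ)/1 − β/1 = 0, so β = Σxᵢyᵢ / (Σxᵢ² + σ²/τ²).
Σxᵢyᵢ = 4·5 + 2·4 + 3·5 + 3·2 + 6·3 = 67; Σxᵢ² = 74; σ²/τ² = 1.
β̂_MAP = 67 / (74 + 1) = 67/75 ≈ 0.893.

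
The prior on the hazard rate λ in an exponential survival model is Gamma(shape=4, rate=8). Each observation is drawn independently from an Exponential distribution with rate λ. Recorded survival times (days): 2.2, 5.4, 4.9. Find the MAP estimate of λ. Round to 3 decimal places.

λ̂_MAP = 0.293

The Exponential(rate=λ) likelihood is ∝ λ^n e^(−λΣtᵢ). Here n = 3 and Σtᵢ = 2.2 + 5.4 + 4.9 = 12.5.
Posterior ∝ λ^3e^(−8λ) · λ^3e^(−12.5λ) = λ^6e^(−20.5λ), i.e. Gamma(7, 20.5).
Mode = (a−1)/b = 6/20.5 ≈ 0.293.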